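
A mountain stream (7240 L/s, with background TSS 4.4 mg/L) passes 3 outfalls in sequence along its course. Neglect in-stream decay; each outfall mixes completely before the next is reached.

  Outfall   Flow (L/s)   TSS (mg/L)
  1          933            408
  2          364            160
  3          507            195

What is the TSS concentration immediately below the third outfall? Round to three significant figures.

Below outfall 1: Q → 8173 L/s, C = (7240·4.400 + 933.0·408.0)/8173 = 50.47 mg/L.
Below outfall 2: Q → 8537 L/s, C = (8173·50.47 + 364.0·160.0)/8537 = 55.14 mg/L.
Below outfall 3: Q → 9044 L/s, C = (8537·55.14 + 507.0·195.0)/9044 = 62.98 mg/L.

63.0 mg/L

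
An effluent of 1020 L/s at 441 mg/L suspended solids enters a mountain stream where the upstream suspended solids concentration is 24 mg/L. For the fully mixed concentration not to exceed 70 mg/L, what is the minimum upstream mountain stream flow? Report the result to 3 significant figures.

8230 L/s

Set C_mix = 70: (Q·24.00 + 1020·441.0) / (Q + 1020) = 70
→ Q = 1020·(441.0 − 70)/(70 − 24.00) = 8227 L/s.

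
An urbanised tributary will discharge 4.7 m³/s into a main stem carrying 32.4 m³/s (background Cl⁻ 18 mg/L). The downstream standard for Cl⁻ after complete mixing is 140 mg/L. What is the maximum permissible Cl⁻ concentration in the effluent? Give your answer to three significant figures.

981 mg/L

At the limit, (Qr·Cr + Qe·Cₑ)/(Qr + Qe) = 140:
Cₑ = (37.10·140 − 32.40·18.00) / 4.700 = 981.0 mg/L.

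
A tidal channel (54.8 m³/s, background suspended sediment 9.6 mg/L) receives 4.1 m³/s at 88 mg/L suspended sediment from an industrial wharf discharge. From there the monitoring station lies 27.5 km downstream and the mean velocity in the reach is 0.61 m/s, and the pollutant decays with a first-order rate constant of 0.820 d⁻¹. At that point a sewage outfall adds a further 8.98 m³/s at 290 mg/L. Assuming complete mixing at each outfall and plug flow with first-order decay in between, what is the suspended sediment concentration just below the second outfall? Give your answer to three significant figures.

After mixing, C = (54.80·9.600 + 4.100·88.00) / 58.90 = 886.9/58.90 = 15.06 mg/L; combined flow 58.90 m³/s.
Travel time t = 27.5·1000 / 0.61 = 45080 s = 12.52 h.
Decay over the reach: 15.06·exp(−kt) = 15.06·0.6519 = 9.816 mg/L.
Second outfall: C = (58.90·9.816 + 8.980·290.0)/67.88 = 46.88 mg/L.

46.9 mg/L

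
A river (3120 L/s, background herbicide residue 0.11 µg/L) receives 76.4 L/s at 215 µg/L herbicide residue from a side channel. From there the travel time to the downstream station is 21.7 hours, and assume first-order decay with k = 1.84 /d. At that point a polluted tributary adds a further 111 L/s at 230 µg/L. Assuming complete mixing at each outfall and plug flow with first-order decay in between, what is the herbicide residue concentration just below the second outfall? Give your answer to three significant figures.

8.68 µg/L

Mixed concentration C = ΣQC/ΣQ = (3120·0.1100 + 76.40·215.0) / 3196 = 16770/3196 = 5.246 µg/L; combined flow 3196 L/s.
Applying C = C₀e^(−kt): 5.246 × 0.1894 = 0.9939 µg/L.
At the second outfall, C = (3196·0.9939 + 111.0·230.0) / (3196 + 111.0) = 8.680 µg/L.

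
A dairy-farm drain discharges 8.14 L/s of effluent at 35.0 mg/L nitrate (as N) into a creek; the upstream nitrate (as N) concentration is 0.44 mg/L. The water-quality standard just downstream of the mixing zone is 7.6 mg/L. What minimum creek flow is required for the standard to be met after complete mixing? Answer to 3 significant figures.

31.2 L/s

Set C_mix = 7.6: (Q·0.4400 + 8.140·35.00) / (Q + 8.140) = 7.6
→ Q = 8.140·(35.00 − 7.6)/(7.6 − 0.4400) = 31.15 L/s.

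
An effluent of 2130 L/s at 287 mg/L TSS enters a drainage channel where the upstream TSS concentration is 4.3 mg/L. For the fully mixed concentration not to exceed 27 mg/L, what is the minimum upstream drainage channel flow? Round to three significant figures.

Set C_mix = 27: (Q·4.300 + 2130·287.0) / (Q + 2130) = 27
→ Q = 2130·(287.0 − 27)/(27 − 4.300) = 24400 L/s.

24400 L/s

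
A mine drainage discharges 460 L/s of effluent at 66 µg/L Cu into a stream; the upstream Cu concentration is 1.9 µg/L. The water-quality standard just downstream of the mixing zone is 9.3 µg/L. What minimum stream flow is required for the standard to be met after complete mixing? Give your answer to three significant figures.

3520 L/s

Set C_mix = 9.3: (Q·1.900 + 460.0·66.00) / (Q + 460.0) = 9.3
→ Q = 460.0·(66.00 − 9.3)/(9.3 − 1.900) = 3525 L/s.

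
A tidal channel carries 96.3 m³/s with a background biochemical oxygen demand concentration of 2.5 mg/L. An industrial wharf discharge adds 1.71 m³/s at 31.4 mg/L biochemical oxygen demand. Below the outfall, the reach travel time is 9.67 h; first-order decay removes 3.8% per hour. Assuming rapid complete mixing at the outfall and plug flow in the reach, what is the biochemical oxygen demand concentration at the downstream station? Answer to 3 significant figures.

Mixed concentration C = ΣQC/ΣQ = (96.30·2.500 + 1.710·31.40) / 98.01 = 294.4/98.01 = 3.004 mg/L.
3.8%/h lost → k = −ln(1 − 0.038) = 0.03874 h⁻¹.
After decay, C = 3.004 × e^(−kt) = 3.004 × 0.6875 = 2.066 mg/L.

2.07 mg/L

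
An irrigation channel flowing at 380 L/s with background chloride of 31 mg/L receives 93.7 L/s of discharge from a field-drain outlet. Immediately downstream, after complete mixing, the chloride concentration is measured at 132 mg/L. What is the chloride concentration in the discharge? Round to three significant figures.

542 mg/L

Mass balance: 380.0·31.00 + 93.70·Cₑ = 473.7·132.0
→ Cₑ = (473.7·132.0 − 380.0·31.00) / 93.70 = 541.6 mg/L.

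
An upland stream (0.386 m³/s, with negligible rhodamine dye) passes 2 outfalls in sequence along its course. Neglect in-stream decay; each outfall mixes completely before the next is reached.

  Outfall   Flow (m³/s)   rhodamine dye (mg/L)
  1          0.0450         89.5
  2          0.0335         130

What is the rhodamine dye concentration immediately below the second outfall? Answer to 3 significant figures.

18.0 mg/L

Below outfall 1: Q → 0.4310 m³/s, C = (0.3860·0 + 0.04500·89.50)/0.4310 = 9.345 mg/L.
Below outfall 2: Q → 0.4645 m³/s, C = (0.4310·9.345 + 0.03350·130.0)/0.4645 = 18.05 mg/L.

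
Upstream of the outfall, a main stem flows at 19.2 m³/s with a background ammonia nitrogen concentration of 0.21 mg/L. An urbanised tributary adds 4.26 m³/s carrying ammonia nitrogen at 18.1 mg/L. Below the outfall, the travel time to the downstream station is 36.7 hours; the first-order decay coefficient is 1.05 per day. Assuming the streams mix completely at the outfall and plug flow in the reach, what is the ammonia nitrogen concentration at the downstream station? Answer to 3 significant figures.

After mixing, C = (19.20·0.2100 + 4.260·18.10) / 23.46 = 81.14/23.46 = 3.459 mg/L.
After decay, C = 3.459 × e^(−kt) = 3.459 × 0.2008 = 0.6944 mg/L.

0.694 mg/L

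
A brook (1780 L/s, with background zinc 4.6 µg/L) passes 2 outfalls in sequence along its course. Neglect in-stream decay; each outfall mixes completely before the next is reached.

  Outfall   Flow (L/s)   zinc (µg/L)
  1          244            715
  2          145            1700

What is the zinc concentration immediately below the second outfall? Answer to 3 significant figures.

Below outfall 1: Q → 2024 L/s, C = (1780·4.600 + 244.0·715.0)/2024 = 90.24 µg/L.
Below outfall 2: Q → 2169 L/s, C = (2024·90.24 + 145.0·1700)/2169 = 197.9 µg/L.

198 µg/L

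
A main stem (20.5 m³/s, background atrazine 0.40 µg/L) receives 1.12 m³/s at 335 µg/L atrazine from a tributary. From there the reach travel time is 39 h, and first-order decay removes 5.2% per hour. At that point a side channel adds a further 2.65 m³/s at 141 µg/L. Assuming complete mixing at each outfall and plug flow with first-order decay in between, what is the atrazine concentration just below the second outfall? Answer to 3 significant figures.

17.4 µg/L

Flow-weighted average: C = (20.50·0.4000 + 1.120·335.0) / 21.62 = 383.4/21.62 = 17.73 µg/L; combined flow 21.62 m³/s.
5.2%/h lost → k = −ln(1 − 0.052) = 0.05340 h⁻¹.
First-order decay: C = 17.73·exp(−k·t) = 17.73·0.1246 = 2.210 µg/L.
At the second outfall, C = (21.62·2.210 + 2.650·141.0) / (21.62 + 2.650) = 17.36 µg/L.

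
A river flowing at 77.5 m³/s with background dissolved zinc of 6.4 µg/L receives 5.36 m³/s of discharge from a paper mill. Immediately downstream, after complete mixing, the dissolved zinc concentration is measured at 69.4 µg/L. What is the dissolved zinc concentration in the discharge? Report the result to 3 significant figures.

980 µg/L

Mass balance: 77.50·6.400 + 5.360·Cₑ = 82.86·69.40
→ Cₑ = (82.86·69.40 − 77.50·6.400) / 5.360 = 980.3 µg/L.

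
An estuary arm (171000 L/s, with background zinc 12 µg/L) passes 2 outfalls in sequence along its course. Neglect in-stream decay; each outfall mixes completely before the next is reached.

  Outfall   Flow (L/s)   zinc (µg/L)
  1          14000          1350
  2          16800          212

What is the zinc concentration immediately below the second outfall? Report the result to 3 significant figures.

Outfall 1: combined Q = 185000 L/s; C = (171000·12.00 + 14000·1350)/185000 = 113.3 µg/L.
Outfall 2: combined Q = 201800 L/s; C = (185000·113.3 + 16800·212.0)/201800 = 121.5 µg/L.

121 µg/L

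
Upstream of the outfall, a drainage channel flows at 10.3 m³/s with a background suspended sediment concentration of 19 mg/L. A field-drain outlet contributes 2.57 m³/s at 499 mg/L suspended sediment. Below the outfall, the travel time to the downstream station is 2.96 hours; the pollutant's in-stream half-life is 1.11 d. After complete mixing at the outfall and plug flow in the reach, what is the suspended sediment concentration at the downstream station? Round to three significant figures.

106 mg/L

After mixing, C = (10.30·19.00 + 2.570·499.0) / 12.87 = 1478/12.87 = 114.9 mg/L.
Half-life 1.11 d → k = ln 2 / 1.11 = 0.6245 d⁻¹.
Applying C = C₀e^(−kt): 114.9 × 0.9259 = 106.3 mg/L.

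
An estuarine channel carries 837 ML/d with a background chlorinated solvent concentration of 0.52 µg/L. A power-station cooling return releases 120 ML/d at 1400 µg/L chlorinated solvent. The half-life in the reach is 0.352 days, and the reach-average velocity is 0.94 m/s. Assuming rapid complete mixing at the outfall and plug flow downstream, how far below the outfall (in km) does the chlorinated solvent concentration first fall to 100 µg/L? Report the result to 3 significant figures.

23.3 km

Conservation of mass: C = (837.0·0.5200 + 120.0·1400) / 957.0 = 168400/957.0 = 176.0 µg/L.
Half-life 0.352 d → k = ln 2 / 0.352 = 1.969 d⁻¹.
Set 176.0·exp(−k·t) = 100 → t = ln(176.0/100)/k = 24800 s = 6.890 h.
Distance = v·t = 0.94·24800 = 23320 m = 23.32 km.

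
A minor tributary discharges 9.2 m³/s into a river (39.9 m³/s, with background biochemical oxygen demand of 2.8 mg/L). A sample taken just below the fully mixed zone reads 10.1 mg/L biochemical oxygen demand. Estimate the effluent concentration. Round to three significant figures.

41.8 mg/L

Mass balance: 39.90·2.800 + 9.200·Cₑ = 49.10·10.10
→ Cₑ = (49.10·10.10 − 39.90·2.800) / 9.200 = 41.76 mg/L.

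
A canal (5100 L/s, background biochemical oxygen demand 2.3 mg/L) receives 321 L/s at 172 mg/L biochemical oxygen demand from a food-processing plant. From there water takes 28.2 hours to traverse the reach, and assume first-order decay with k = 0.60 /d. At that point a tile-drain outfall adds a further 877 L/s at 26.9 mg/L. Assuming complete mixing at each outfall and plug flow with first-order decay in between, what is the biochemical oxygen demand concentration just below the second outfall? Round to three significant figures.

Conservation of mass: C = (5100·2.300 + 321.0·172.0) / 5421 = 66940/5421 = 12.35 mg/L; combined flow 5421 L/s.
After decay, C = 12.35 × e^(−kt) = 12.35 × 0.4941 = 6.102 mg/L.
At the second outfall, C = (5421·6.102 + 877.0·26.90) / (5421 + 877.0) = 8.998 mg/L.

9.00 mg/L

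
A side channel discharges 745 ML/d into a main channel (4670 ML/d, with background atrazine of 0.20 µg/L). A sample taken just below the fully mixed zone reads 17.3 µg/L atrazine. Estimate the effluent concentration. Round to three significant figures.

Mass balance: 4670·0.2000 + 745.0·Cₑ = 5415·17.30
→ Cₑ = (5415·17.30 − 4670·0.2000) / 745.0 = 124.5 µg/L.

124 µg/L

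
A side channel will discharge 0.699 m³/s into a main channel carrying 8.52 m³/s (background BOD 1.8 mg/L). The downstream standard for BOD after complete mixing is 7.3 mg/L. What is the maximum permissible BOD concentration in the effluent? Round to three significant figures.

74.3 mg/L

At the limit, (Qr·Cr + Qe·Cₑ)/(Qr + Qe) = 7.3:
Cₑ = (9.219·7.3 − 8.520·1.800) / 0.6990 = 74.34 mg/L.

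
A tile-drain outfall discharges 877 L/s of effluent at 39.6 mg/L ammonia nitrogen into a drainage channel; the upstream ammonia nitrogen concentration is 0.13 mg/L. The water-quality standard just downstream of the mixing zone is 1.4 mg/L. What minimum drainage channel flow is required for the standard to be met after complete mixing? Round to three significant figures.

Set C_mix = 1.4: (Q·0.1300 + 877.0·39.60) / (Q + 877.0) = 1.4
→ Q = 877.0·(39.60 − 1.4)/(1.4 − 0.1300) = 26380 L/s.

26400 L/s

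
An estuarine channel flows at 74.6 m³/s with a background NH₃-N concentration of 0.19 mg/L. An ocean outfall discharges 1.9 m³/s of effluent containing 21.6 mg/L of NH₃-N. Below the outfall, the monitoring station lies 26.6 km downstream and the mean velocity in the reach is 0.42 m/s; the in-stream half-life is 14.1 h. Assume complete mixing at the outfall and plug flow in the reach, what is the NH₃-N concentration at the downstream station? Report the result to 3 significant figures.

After mixing, C = (74.60·0.1900 + 1.900·21.60) / 76.50 = 55.21/76.50 = 0.7218 mg/L.
Travel time t = 26.6·1000 / 0.42 = 63330 s = 17.59 h.
Half-life 14.1 h → k = ln 2 / 14.1 = 0.04916 h⁻¹ = 1.180 d⁻¹.
Decay over the reach: 0.7218·exp(−kt) = 0.7218·0.4211 = 0.3039 mg/L.

0.304 mg/L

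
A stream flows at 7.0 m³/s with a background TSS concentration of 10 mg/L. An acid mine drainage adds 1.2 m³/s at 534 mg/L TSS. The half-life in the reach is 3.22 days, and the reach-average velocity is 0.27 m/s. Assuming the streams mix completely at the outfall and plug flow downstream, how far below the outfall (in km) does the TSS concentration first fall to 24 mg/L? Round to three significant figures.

139 km

Mixed concentration C = ΣQC/ΣQ = (7.000·10.00 + 1.200·534.0) / 8.200 = 710.8/8.200 = 86.68 mg/L.
Half-life 3.22 d → k = ln 2 / 3.22 = 0.2153 d⁻¹.
Set 86.68·exp(−k·t) = 24 → t = ln(86.68/24)/k = 515400 s = 143.2 h.
Distance = v·t = 0.27·515400 = 139200 m = 139.2 km.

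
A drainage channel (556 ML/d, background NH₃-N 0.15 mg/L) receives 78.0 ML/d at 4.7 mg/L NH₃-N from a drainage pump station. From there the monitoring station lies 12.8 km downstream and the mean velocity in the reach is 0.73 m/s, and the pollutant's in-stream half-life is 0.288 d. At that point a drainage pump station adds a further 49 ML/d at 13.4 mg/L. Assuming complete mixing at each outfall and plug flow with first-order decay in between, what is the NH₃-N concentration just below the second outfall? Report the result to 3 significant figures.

1.37 mg/L

Mixed concentration C = ΣQC/ΣQ = (556.0·0.1500 + 78.00·4.700) / 634.0 = 450.0/634.0 = 0.7098 mg/L; combined flow 634.0 ML/d.
Travel time t = 12.8·1000 / 0.73 = 17530 s = 4.871 h.
Half-life 0.288 d → k = ln 2 / 0.288 = 2.407 d⁻¹.
Applying C = C₀e^(−kt): 0.7098 × 0.6136 = 0.4355 mg/L.
Second outfall: C = (634.0·0.4355 + 49.00·13.40)/683.0 = 1.366 mg/L.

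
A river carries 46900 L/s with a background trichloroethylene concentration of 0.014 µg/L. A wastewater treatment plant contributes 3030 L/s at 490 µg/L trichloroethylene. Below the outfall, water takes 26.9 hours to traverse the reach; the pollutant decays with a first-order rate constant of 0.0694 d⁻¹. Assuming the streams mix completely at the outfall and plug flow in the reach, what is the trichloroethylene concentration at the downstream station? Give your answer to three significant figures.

27.5 µg/L

After mixing, C = (46900·0.01400 + 3030·490.0) / 49930 = 1485000/49930 = 29.75 µg/L.
Decay over the reach: 29.75·exp(−kt) = 29.75·0.9252 = 27.52 µg/L.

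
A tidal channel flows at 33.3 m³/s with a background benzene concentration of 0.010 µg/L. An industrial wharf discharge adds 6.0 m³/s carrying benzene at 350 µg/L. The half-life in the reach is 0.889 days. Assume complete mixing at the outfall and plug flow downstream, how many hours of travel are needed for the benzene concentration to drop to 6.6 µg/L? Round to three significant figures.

Mass balance: C = (33.30·0.01000 + 6.000·350.0) / 39.30 = 2100/39.30 = 53.44 µg/L.
Half-life 0.889 d → k = ln 2 / 0.889 = 0.7797 d⁻¹.
53.44·exp(−k·t) = 6.6 → t = ln(53.44/6.6)/k = 231800 s = 64.38 h.

64.4 h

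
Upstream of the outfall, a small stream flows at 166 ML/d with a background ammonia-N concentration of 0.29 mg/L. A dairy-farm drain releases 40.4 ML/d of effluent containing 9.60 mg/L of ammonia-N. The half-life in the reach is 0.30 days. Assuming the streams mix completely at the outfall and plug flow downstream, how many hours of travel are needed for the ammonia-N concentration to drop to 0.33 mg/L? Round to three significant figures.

Conservation of mass: C = (166.0·0.2900 + 40.40·9.600) / 206.4 = 436.0/206.4 = 2.112 mg/L.
Half-life 0.30 d → k = ln 2 / 0.30 = 2.310 d⁻¹.
2.112·exp(−k·t) = 0.33 → t = ln(2.112/0.33)/k = 69420 s = 19.28 h.

19.3 h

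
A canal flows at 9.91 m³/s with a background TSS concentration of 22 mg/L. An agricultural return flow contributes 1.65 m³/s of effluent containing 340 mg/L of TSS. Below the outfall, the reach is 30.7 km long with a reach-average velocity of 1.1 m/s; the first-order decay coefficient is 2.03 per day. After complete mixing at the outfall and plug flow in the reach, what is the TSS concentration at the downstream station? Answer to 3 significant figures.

35.0 mg/L

Conservation of mass: C = (9.910·22.00 + 1.650·340.0) / 11.56 = 779.0/11.56 = 67.39 mg/L.
Travel time t = 30.7·1000 / 1.1 = 27910 s = 7.753 h.
After decay, C = 67.39 × e^(−kt) = 67.39 × 0.5191 = 34.98 mg/L.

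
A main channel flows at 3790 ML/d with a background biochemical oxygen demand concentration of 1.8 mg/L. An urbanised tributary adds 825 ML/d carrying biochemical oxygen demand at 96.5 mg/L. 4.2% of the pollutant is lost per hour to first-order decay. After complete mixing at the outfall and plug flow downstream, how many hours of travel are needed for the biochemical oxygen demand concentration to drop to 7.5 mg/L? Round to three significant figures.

21.3 h

Conservation of mass: C = (3790·1.800 + 825.0·96.50) / 4615 = 86430/4615 = 18.73 mg/L.
4.2%/h lost → k = −ln(1 − 0.042) = 0.04291 h⁻¹.
18.73·exp(−k·t) = 7.5 → t = ln(18.73/7.5)/k = 76780 s = 21.33 h.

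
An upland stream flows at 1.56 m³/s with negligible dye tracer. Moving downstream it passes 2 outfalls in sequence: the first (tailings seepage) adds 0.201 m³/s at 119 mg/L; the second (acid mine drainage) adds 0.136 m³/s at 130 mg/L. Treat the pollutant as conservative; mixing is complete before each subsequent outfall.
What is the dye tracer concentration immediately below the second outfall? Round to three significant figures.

21.9 mg/L

Outfall 1: combined Q = 1.761 m³/s; C = (1.560·0 + 0.2010·119.0)/1.761 = 13.58 mg/L.
Outfall 2: combined Q = 1.897 m³/s; C = (1.761·13.58 + 0.1360·130.0)/1.897 = 21.93 mg/L.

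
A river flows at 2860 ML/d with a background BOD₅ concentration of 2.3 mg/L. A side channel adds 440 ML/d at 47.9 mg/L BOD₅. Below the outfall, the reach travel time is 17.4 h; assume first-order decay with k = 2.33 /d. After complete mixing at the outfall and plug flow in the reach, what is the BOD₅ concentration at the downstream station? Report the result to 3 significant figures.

1.55 mg/L

Flow-weighted average: C = (2860·2.300 + 440.0·47.90) / 3300 = 27650/3300 = 8.380 mg/L.
First-order decay: C = 8.380·exp(−k·t) = 8.380·0.1847 = 1.547 mg/L.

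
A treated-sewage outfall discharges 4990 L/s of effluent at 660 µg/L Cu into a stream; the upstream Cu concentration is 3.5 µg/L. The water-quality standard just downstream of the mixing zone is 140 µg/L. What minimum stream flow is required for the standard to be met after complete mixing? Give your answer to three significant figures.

Set C_mix = 140: (Q·3.500 + 4990·660.0) / (Q + 4990) = 140
→ Q = 4990·(660.0 − 140)/(140 − 3.500) = 19010 L/s.

19000 L/s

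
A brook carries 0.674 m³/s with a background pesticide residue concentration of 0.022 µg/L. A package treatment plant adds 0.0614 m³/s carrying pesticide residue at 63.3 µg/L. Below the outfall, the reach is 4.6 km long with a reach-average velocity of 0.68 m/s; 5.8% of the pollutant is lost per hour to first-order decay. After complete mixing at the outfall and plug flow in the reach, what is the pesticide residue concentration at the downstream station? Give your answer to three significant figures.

4.74 µg/L

Conservation of mass: C = (0.6740·0.02200 + 0.06140·63.30) / 0.7354 = 3.901/0.7354 = 5.305 µg/L.
Travel time t = 4.6·1000 / 0.68 = 6765 s = 1.879 h.
5.8%/h lost → k = −ln(1 − 0.058) = 0.05975 h⁻¹.
Applying C = C₀e^(−kt): 5.305 × 0.8938 = 4.742 µg/L.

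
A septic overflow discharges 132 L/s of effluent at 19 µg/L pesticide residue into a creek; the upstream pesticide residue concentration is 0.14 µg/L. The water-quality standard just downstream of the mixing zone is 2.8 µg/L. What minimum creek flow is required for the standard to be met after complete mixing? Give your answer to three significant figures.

Set C_mix = 2.8: (Q·0.1400 + 132.0·19.00) / (Q + 132.0) = 2.8
→ Q = 132.0·(19.00 − 2.8)/(2.8 − 0.1400) = 803.9 L/s.

804 L/s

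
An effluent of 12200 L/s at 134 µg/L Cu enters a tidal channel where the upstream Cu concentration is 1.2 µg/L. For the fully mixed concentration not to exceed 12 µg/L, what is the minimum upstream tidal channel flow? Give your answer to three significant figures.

Set C_mix = 12: (Q·1.200 + 12200·134.0) / (Q + 12200) = 12
→ Q = 12200·(134.0 − 12)/(12 − 1.200) = 137800 L/s.

138000 L/s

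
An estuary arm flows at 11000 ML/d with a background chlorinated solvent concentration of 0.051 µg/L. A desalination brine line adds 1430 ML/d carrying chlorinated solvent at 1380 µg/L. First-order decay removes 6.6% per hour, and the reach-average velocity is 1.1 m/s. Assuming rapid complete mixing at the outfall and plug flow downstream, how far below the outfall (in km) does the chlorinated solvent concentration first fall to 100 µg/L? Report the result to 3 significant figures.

After mixing, C = (11000·0.05100 + 1430·1380) / 12430 = 1974000/12430 = 158.8 µg/L.
6.6%/h lost → k = −ln(1 − 0.066) = 0.06828 h⁻¹.
Set 158.8·exp(−k·t) = 100 → t = ln(158.8/100)/k = 24390 s = 6.774 h.
Distance = v·t = 1.1·24390 = 26820 m = 26.82 km.

26.8 km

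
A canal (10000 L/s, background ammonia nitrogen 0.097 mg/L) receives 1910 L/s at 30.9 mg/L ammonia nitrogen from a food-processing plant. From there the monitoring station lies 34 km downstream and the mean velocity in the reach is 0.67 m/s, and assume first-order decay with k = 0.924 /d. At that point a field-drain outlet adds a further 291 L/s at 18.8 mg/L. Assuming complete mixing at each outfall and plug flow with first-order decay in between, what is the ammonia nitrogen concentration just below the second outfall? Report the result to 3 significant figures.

Mass balance: C = (10000·0.09700 + 1910·30.90) / 11910 = 59990/11910 = 5.037 mg/L; combined flow 11910 L/s.
Travel time t = 34·1000 / 0.67 = 50750 s = 14.10 h.
After decay, C = 5.037 × e^(−kt) = 5.037 × 0.5812 = 2.927 mg/L.
At the second outfall, C = (11910·2.927 + 291.0·18.80) / (11910 + 291.0) = 3.306 mg/L.

3.31 mg/L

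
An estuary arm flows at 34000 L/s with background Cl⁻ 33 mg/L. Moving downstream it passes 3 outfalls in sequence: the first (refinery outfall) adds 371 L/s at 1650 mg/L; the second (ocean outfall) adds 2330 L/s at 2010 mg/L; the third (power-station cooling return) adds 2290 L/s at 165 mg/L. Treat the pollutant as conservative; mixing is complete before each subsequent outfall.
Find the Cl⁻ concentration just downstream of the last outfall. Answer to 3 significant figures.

174 mg/L

Outfall 1: combined Q = 34370 L/s; C = (34000·33.00 + 371.0·1650)/34370 = 50.45 mg/L.
Outfall 2: combined Q = 36700 L/s; C = (34370·50.45 + 2330·2010)/36700 = 174.9 mg/L.
Outfall 3: combined Q = 38990 L/s; C = (36700·174.9 + 2290·165.0)/38990 = 174.3 mg/L.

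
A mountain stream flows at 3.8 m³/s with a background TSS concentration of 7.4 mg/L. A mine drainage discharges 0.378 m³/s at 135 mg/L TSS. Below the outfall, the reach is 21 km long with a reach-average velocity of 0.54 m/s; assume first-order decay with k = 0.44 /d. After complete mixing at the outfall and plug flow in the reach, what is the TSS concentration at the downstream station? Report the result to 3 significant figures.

15.5 mg/L

Conservation of mass: C = (3.800·7.400 + 0.3780·135.0) / 4.178 = 79.15/4.178 = 18.94 mg/L.
Travel time t = 21·1000 / 0.54 = 38890 s = 10.80 h.
Applying C = C₀e^(−kt): 18.94 × 0.8203 = 15.54 mg/L.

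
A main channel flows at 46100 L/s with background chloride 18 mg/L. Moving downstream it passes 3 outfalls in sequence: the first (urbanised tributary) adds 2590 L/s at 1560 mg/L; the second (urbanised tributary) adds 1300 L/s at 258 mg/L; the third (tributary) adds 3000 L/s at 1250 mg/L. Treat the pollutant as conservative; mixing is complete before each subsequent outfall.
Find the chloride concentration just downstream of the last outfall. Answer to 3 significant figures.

169 mg/L

Below outfall 1: Q → 48690 L/s, C = (46100·18.00 + 2590·1560)/48690 = 100.0 mg/L.
Below outfall 2: Q → 49990 L/s, C = (48690·100.0 + 1300·258.0)/49990 = 104.1 mg/L.
Below outfall 3: Q → 52990 L/s, C = (49990·104.1 + 3000·1250)/52990 = 169.0 mg/L.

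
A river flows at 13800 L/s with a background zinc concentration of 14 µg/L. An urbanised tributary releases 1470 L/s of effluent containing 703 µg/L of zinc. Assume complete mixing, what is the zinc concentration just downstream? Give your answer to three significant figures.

After mixing, C = (13800·14.00 + 1470·703.0) / 15270 = 1227000/15270 = 80.33 µg/L.

80.3 µg/L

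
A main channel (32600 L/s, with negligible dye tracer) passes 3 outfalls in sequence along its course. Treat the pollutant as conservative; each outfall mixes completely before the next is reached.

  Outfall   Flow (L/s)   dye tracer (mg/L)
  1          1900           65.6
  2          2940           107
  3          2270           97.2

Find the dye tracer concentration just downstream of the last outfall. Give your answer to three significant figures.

Outfall 1: combined Q = 34500 L/s; C = (32600·0 + 1900·65.60)/34500 = 3.613 mg/L.
Outfall 2: combined Q = 37440 L/s; C = (34500·3.613 + 2940·107.0)/37440 = 11.73 mg/L.
Outfall 3: combined Q = 39710 L/s; C = (37440·11.73 + 2270·97.20)/39710 = 16.62 mg/L.

16.6 mg/L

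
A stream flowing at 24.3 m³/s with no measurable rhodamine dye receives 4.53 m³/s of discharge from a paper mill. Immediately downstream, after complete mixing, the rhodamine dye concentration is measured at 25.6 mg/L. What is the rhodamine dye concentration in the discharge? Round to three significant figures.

163 mg/L

Mass balance: 24.30·0 + 4.530·Cₑ = 28.83·25.60
→ Cₑ = (28.83·25.60 − 24.30·0) / 4.530 = 162.9 mg/L.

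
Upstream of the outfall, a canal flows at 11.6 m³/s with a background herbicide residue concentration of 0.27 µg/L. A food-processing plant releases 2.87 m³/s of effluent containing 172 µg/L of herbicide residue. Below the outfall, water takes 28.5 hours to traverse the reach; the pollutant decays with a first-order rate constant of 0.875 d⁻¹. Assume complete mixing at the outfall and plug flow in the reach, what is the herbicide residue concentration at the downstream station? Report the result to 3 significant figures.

Mixed concentration C = ΣQC/ΣQ = (11.60·0.2700 + 2.870·172.0) / 14.47 = 496.8/14.47 = 34.33 µg/L.
Applying C = C₀e^(−kt): 34.33 × 0.3538 = 12.15 µg/L.

12.1 µg/L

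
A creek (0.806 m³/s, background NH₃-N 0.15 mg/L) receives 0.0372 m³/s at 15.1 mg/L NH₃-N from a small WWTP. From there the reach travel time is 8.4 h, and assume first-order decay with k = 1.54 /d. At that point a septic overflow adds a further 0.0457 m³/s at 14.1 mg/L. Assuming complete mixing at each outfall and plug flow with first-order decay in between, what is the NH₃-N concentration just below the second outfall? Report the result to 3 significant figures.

1.17 mg/L

Conservation of mass: C = (0.8060·0.1500 + 0.03720·15.10) / 0.8432 = 0.6826/0.8432 = 0.8096 mg/L; combined flow 0.8432 m³/s.
After decay, C = 0.8096 × e^(−kt) = 0.8096 × 0.5833 = 0.4722 mg/L.
At the second outfall, C = (0.8432·0.4722 + 0.04570·14.10) / (0.8432 + 0.04570) = 1.173 mg/L.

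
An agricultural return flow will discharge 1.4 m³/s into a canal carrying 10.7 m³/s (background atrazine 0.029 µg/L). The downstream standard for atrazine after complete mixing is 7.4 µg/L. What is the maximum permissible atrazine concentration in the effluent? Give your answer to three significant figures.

At the limit, (Qr·Cr + Qe·Cₑ)/(Qr + Qe) = 7.4:
Cₑ = (12.10·7.4 − 10.70·0.02900) / 1.400 = 63.74 µg/L.

63.7 µg/L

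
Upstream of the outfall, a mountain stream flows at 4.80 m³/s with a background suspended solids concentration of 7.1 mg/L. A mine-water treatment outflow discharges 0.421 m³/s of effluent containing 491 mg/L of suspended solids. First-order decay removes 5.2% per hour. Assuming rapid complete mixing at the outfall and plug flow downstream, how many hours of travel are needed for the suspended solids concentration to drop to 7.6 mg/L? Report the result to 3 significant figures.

33.8 h

After mixing, C = (4.800·7.100 + 0.4210·491.0) / 5.221 = 240.8/5.221 = 46.12 mg/L.
5.2%/h lost → k = −ln(1 − 0.052) = 0.05340 h⁻¹.
46.12·exp(−k·t) = 7.6 → t = ln(46.12/7.6)/k = 121600 s = 33.77 h.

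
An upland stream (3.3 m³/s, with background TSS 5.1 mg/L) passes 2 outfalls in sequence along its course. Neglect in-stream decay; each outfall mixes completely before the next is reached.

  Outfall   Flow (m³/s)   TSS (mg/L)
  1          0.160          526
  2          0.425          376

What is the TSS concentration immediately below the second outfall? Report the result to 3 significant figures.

67.1 mg/L

Below outfall 1: Q → 3.460 m³/s, C = (3.300·5.100 + 0.1600·526.0)/3.460 = 29.19 mg/L.
Below outfall 2: Q → 3.885 m³/s, C = (3.460·29.19 + 0.4250·376.0)/3.885 = 67.13 mg/L.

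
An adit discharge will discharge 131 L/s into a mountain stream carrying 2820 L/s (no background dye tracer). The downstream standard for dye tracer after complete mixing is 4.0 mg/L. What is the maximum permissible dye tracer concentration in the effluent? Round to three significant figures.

At the limit, (Qr·Cr + Qe·Cₑ)/(Qr + Qe) = 4.0:
Cₑ = (2951·4.0 − 2820·0) / 131.0 = 90.11 mg/L.

90.1 mg/L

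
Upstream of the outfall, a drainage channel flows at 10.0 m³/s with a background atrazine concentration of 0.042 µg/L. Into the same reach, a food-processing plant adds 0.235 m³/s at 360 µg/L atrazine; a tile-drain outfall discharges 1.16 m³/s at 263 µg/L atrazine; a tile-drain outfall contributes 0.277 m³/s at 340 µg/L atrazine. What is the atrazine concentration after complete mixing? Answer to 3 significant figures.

Mixed concentration C = ΣQC/ΣQ = (10.00·0.04200 + 0.2350·360.0 + 1.160·263.0 + 0.2770·340.0) / 11.67 = 484.3/11.67 = 41.49 µg/L.

41.5 µg/L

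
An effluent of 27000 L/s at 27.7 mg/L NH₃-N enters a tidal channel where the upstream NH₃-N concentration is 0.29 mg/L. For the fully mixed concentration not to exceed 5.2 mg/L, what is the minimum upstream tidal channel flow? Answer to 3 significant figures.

124000 L/s

Set C_mix = 5.2: (Q·0.2900 + 27000·27.70) / (Q + 27000) = 5.2
→ Q = 27000·(27.70 − 5.2)/(5.2 − 0.2900) = 123700 L/s.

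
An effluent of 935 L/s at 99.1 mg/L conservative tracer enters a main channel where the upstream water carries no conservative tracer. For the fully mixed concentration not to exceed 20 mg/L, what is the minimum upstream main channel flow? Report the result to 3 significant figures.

3700 L/s

Set C_mix = 20: (Q·0 + 935.0·99.10) / (Q + 935.0) = 20
→ Q = 935.0·(99.10 − 20)/(20 − 0) = 3698 L/s.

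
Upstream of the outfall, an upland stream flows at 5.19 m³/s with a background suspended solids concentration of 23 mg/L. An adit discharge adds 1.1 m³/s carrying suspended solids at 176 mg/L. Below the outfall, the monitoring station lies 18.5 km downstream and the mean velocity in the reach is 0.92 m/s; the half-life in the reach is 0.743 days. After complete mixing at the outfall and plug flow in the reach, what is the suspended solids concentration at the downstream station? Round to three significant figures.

40.0 mg/L

Mixed concentration C = ΣQC/ΣQ = (5.190·23.00 + 1.100·176.0) / 6.290 = 313.0/6.290 = 49.76 mg/L.
Travel time t = 18.5·1000 / 0.92 = 20110 s = 5.586 h.
Half-life 0.743 d → k = ln 2 / 0.743 = 0.9329 d⁻¹.
Decay over the reach: 49.76·exp(−kt) = 49.76·0.8048 = 40.05 mg/L.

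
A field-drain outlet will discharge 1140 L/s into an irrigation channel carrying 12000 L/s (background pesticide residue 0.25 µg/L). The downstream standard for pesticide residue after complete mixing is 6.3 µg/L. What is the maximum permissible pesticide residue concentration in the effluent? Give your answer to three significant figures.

70.0 µg/L

At the limit, (Qr·Cr + Qe·Cₑ)/(Qr + Qe) = 6.3:
Cₑ = (13140·6.3 − 12000·0.2500) / 1140 = 69.98 µg/L.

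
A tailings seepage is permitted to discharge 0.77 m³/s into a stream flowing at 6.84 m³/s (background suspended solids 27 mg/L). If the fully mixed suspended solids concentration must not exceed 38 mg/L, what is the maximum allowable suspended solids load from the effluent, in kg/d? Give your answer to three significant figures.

9030 kg/d

Mass balance at the limit: 6.840·27.00 + 0.7700·Cₑ = 7.610·38 → Cₑ = 135.7 mg/L.
Load = 0.7700 m³/s × 135.7 g/m³ × 86 400 s/d = 9029 kg/d.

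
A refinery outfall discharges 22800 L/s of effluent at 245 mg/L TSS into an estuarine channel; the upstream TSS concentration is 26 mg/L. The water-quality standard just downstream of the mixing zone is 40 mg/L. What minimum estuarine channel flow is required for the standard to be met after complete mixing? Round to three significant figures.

334000 L/s

Set C_mix = 40: (Q·26.00 + 22800·245.0) / (Q + 22800) = 40
→ Q = 22800·(245.0 − 40)/(40 − 26.00) = 333900 L/s.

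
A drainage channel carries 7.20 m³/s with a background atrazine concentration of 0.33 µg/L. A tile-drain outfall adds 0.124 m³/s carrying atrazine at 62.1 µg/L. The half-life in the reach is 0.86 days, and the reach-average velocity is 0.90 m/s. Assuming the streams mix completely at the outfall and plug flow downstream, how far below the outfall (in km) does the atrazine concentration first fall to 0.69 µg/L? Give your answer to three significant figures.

66.6 km

After mixing, C = (7.200·0.3300 + 0.1240·62.10) / 7.324 = 10.08/7.324 = 1.376 µg/L.
Half-life 0.86 d → k = ln 2 / 0.86 = 0.8060 d⁻¹.
Set 1.376·exp(−k·t) = 0.69 → t = ln(1.376/0.69)/k = 73980 s = 20.55 h.
Distance = v·t = 0.90·73980 = 66580 m = 66.58 km.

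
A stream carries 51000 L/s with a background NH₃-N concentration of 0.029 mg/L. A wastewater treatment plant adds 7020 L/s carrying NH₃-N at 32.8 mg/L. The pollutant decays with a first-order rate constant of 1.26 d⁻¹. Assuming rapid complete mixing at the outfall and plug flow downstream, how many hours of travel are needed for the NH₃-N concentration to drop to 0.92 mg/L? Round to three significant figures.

Flow-weighted average: C = (51000·0.02900 + 7020·32.80) / 58020 = 231700/58020 = 3.994 mg/L.
3.994·exp(−k·t) = 0.92 → t = ln(3.994/0.92)/k = 100700 s = 27.97 h.

28.0 h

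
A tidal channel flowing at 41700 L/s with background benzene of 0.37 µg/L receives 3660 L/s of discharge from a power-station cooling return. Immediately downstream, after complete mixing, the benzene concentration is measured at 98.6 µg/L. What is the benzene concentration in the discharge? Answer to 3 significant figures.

1220 µg/L

Mass balance: 41700·0.3700 + 3660·Cₑ = 45360·98.60
→ Cₑ = (45360·98.60 − 41700·0.3700) / 3660 = 1218 µg/L.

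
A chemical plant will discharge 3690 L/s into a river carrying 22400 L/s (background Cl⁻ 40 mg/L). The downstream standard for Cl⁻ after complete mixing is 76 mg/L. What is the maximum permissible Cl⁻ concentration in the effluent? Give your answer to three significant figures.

295 mg/L

At the limit, (Qr·Cr + Qe·Cₑ)/(Qr + Qe) = 76:
Cₑ = (26090·76 − 22400·40.00) / 3690 = 294.5 mg/L.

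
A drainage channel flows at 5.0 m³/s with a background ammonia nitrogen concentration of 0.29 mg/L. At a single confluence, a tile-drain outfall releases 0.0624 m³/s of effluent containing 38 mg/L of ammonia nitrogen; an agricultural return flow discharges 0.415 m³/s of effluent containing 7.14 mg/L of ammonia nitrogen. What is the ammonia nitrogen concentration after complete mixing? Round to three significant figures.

Conservation of mass: C = (5.000·0.2900 + 0.06240·38.00 + 0.4150·7.140) / 5.477 = 6.784/5.477 = 1.239 mg/L.

1.24 mg/L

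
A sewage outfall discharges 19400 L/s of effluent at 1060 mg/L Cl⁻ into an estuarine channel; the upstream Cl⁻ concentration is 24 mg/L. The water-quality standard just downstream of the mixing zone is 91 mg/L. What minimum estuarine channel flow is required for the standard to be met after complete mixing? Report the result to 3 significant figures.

Set C_mix = 91: (Q·24.00 + 19400·1060) / (Q + 19400) = 91
→ Q = 19400·(1060 − 91)/(91 − 24.00) = 280600 L/s.

281000 L/s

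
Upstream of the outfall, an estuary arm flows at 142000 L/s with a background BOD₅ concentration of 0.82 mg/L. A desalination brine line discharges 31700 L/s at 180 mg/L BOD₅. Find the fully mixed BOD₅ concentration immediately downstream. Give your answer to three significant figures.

Mixed concentration C = ΣQC/ΣQ = (142000·0.8200 + 31700·180.0) / 173700 = 5822000/173700 = 33.52 mg/L.

33.5 mg/L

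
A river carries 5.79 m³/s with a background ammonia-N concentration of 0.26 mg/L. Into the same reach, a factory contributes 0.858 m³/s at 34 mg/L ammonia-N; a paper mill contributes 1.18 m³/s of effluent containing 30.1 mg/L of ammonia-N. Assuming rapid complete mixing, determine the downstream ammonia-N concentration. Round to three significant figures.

8.46 mg/L

Mixed concentration C = ΣQC/ΣQ = (5.790·0.2600 + 0.8580·34.00 + 1.180·30.10) / 7.828 = 66.20/7.828 = 8.456 mg/L.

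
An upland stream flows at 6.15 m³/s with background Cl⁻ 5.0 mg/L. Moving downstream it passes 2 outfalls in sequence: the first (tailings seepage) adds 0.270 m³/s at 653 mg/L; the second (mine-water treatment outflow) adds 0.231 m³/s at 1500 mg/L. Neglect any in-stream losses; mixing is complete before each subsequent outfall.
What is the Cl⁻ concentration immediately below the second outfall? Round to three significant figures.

83.2 mg/L

Below outfall 1: Q → 6.420 m³/s, C = (6.150·5.000 + 0.2700·653.0)/6.420 = 32.25 mg/L.
Below outfall 2: Q → 6.651 m³/s, C = (6.420·32.25 + 0.2310·1500)/6.651 = 83.23 mg/L.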